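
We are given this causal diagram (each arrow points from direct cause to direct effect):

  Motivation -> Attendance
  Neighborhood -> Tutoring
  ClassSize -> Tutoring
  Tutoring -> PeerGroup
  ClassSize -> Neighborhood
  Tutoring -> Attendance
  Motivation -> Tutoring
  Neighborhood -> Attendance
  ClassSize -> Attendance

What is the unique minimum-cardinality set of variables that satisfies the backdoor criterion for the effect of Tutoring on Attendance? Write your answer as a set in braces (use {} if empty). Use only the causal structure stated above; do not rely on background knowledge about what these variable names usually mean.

{ClassSize, Motivation, Neighborhood}

Variables eligible for adjustment (non-descendants of Tutoring, excluding Tutoring and Attendance): {ClassSize, Motivation, Neighborhood}.
Backdoor paths from Tutoring to Attendance:
  P1: Tutoring <- Motivation -> Attendance
  P2: Tutoring <- ClassSize -> Neighborhood -> Attendance
  P3: Tutoring <- ClassSize -> Attendance
  P4: Tutoring <- Neighborhood <- ClassSize -> Attendance
  P5: Tutoring <- Neighborhood -> Attendance
The empty set is not sufficient: P1 (Tutoring <- Motivation -> Attendance) has no collider blocking it and no conditioned non-collider, so it is open.
Try {ClassSize, Motivation, Neighborhood}:
  P1: blocked at fork node Motivation ∈ conditioning set.
  P2: blocked at fork node ClassSize ∈ conditioning set.
  P3: blocked at fork node ClassSize ∈ conditioning set.
  P4: blocked at chain node Neighborhood ∈ conditioning set.
  P5: blocked at fork node Neighborhood ∈ conditioning set.
{ClassSize, Motivation, Neighborhood} contains no descendant of Tutoring and blocks every backdoor path.
Every element of {ClassSize, Motivation, Neighborhood} is needed (dropping ClassSize leaves P3 open; dropping Motivation leaves P1 open; dropping Neighborhood leaves P5 open), so no proper subset is valid.
Among all size-3 subsets of the eligible variables, only {ClassSize, Motivation, Neighborhood} blocks every backdoor path, so it is the unique smallest valid adjustment set.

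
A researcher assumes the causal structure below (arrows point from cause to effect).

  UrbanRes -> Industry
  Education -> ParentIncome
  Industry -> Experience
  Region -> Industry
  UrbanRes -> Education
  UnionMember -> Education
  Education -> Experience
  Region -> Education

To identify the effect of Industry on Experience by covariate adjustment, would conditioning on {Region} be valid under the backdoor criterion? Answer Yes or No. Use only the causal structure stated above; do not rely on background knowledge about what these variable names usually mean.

Backdoor paths from Industry to Experience (paths whose first edge points into Industry):
  P1: Industry <- UrbanRes -> Education -> Experience
  P2: Industry <- Region -> Education -> Experience
Condition 1 (no descendant of Industry in the set): holds — descendants of Industry are {Experience}; none are in {Region}.
Condition 2 (every backdoor path blocked by {Region}):
  P1: open — no interior node is in the conditioning set.
  P2: blocked at fork node Region ∈ conditioning set.
{Region} does not satisfy the backdoor criterion.

No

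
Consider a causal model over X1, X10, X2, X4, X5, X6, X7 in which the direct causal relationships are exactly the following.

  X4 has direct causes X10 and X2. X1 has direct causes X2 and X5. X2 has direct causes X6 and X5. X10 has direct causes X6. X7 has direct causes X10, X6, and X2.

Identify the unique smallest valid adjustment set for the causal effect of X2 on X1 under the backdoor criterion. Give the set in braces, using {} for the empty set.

Variables eligible for adjustment (non-descendants of X2, excluding X2 and X1): {X10, X5, X6}.
Backdoor paths from X2 to X1:
  P1: X2 <- X5 -> X1
The empty set is not sufficient: P1 (X2 <- X5 -> X1) has no collider blocking it and no conditioned non-collider, so it is open.
Try {X5}:
  P1: blocked at fork node X5 ∈ conditioning set.
{X5} contains no descendant of X2 and blocks every backdoor path.
No other singleton works — e.g. {X6} leaves P1 open — so {X5} is the unique smallest valid adjustment set.

{X5}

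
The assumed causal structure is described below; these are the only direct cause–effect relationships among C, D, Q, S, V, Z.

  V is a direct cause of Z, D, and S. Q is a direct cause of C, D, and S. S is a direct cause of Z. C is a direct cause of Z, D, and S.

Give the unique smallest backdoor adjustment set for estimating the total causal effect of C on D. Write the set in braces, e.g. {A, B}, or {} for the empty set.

Variables eligible for adjustment (non-descendants of C, excluding C and D): {Q, V}.
Backdoor paths from C to D:
  P1: C <- Q -> S <- V -> D
  P2: C <- Q -> S -> Z <- V -> D
  P3: C <- Q -> D
The empty set is not sufficient: P3 (C <- Q -> D) has no collider blocking it and no conditioned non-collider, so it is open.
Try {Q}:
  P1: blocked at fork node Q ∈ conditioning set.
  P2: blocked at fork node Q ∈ conditioning set.
  P3: blocked at fork node Q ∈ conditioning set.
{Q} contains no descendant of C and blocks every backdoor path.
No other singleton works — e.g. {V} leaves P3 open — so {Q} is the unique smallest valid adjustment set.

{Q}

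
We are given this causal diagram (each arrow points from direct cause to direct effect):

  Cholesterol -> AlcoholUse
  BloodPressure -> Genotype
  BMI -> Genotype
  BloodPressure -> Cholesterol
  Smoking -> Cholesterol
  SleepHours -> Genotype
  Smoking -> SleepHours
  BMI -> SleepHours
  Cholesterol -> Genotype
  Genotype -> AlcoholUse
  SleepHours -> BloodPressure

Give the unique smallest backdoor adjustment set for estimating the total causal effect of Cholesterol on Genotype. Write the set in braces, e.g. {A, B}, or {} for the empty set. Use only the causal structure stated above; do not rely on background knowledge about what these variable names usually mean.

Variables eligible for adjustment (non-descendants of Cholesterol, excluding Cholesterol and Genotype): {BMI, BloodPressure, SleepHours, Smoking}.
Backdoor paths from Cholesterol to Genotype:
  P1: Cholesterol <- Smoking -> SleepHours <- BMI -> Genotype
  P2: Cholesterol <- Smoking -> SleepHours -> BloodPressure -> Genotype
  P3: Cholesterol <- Smoking -> SleepHours -> Genotype
  P4: Cholesterol <- BloodPressure <- SleepHours <- BMI -> Genotype
  P5: Cholesterol <- BloodPressure <- SleepHours -> Genotype
  P6: Cholesterol <- BloodPressure -> Genotype
The empty set is not sufficient: P2 (Cholesterol <- Smoking -> SleepHours -> BloodPressure -> Genotype) has no collider blocking it and no conditioned non-collider, so it is open.
Try {BloodPressure, Smoking}:
  P1: blocked at fork node Smoking ∈ conditioning set.
  P2: blocked at fork node Smoking ∈ conditioning set.
  P3: blocked at fork node Smoking ∈ conditioning set.
  P4: blocked at chain node BloodPressure ∈ conditioning set.
  P5: blocked at chain node BloodPressure ∈ conditioning set.
  P6: blocked at fork node BloodPressure ∈ conditioning set.
{BloodPressure, Smoking} contains no descendant of Cholesterol and blocks every backdoor path.
Every element of {BloodPressure, Smoking} is needed (dropping BloodPressure leaves P4 open; dropping Smoking leaves P1 open), so no proper subset is valid.
Among all size-2 subsets of the eligible variables, only {BloodPressure, Smoking} blocks every backdoor path, so it is the unique smallest valid adjustment set.

{BloodPressure, Smoking}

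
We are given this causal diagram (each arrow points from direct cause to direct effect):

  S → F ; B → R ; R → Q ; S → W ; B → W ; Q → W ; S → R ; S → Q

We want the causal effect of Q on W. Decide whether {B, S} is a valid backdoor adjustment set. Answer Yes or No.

Backdoor paths from Q to W (paths whose first edge points into Q):
  P1: Q <- S -> R <- B -> W
  P2: Q <- S -> W
  P3: Q <- R <- S -> W
  P4: Q <- R <- B -> W
Condition 1 (no descendant of Q in the set): holds — descendants of Q are {W}; none are in {B, S}.
Condition 2 (every backdoor path blocked by {B, S}):
  P1: blocked at fork node S ∈ conditioning set.
  P2: blocked at fork node S ∈ conditioning set.
  P3: blocked at fork node S ∈ conditioning set.
  P4: blocked at fork node B ∈ conditioning set.
{B, S} satisfies the backdoor criterion.

Yes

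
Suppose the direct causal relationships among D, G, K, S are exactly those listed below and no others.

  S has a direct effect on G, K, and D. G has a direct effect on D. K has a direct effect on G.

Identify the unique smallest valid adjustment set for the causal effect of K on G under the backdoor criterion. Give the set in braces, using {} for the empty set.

{S}

Variables eligible for adjustment (non-descendants of K, excluding K and G): {S}.
Backdoor paths from K to G:
  P1: K <- S -> G
  P2: K <- S -> D <- G
The empty set is not sufficient: P1 (K <- S -> G) has no collider blocking it and no conditioned non-collider, so it is open.
Try {S}:
  P1: blocked at fork node S ∈ conditioning set.
  P2: blocked at fork node S ∈ conditioning set.
{S} contains no descendant of K and blocks every backdoor path.
{S} is the unique smallest valid adjustment set.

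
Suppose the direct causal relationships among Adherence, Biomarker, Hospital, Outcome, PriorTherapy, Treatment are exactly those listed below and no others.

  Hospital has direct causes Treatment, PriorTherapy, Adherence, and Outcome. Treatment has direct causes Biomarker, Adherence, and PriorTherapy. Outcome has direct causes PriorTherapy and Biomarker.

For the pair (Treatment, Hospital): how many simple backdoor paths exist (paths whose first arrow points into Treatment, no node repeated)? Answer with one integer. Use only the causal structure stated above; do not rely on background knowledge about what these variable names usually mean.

5

A backdoor path from Treatment to Hospital is any simple undirected path whose first edge points into Treatment (i.e. leaves Treatment via a parent).
Parents of Treatment: {Adherence, Biomarker, PriorTherapy}.
Enumerating:
  P1: Treatment <- PriorTherapy -> Outcome -> Hospital
  P2: Treatment <- PriorTherapy -> Hospital
  P3: Treatment <- Adherence -> Hospital
  P4: Treatment <- Biomarker -> Outcome <- PriorTherapy -> Hospital
  P5: Treatment <- Biomarker -> Outcome -> Hospital
That exhausts the simple backdoor paths. Count: 5.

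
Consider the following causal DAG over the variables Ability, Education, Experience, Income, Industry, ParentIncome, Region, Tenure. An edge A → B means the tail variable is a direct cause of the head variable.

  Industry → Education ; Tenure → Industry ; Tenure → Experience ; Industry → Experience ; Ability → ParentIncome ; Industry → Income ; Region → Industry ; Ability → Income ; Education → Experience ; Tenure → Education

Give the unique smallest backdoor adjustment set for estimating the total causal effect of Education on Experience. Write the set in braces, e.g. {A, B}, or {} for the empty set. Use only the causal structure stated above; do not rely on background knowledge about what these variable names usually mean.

Variables eligible for adjustment (non-descendants of Education, excluding Education and Experience): {Ability, Income, Industry, ParentIncome, Region, Tenure}.
Backdoor paths from Education to Experience:
  P1: Education <- Tenure -> Industry -> Experience
  P2: Education <- Tenure -> Experience
  P3: Education <- Industry <- Tenure -> Experience
  P4: Education <- Industry -> Experience
The empty set is not sufficient: P1 (Education <- Tenure -> Industry -> Experience) has no collider blocking it and no conditioned non-collider, so it is open.
Try {Industry, Tenure}:
  P1: blocked at fork node Tenure ∈ conditioning set.
  P2: blocked at fork node Tenure ∈ conditioning set.
  P3: blocked at chain node Industry ∈ conditioning set.
  P4: blocked at fork node Industry ∈ conditioning set.
{Industry, Tenure} contains no descendant of Education and blocks every backdoor path.
Every element of {Industry, Tenure} is needed (dropping Industry leaves P4 open; dropping Tenure leaves P2 open), so no proper subset is valid.
Among all size-2 subsets of the eligible variables, only {Industry, Tenure} blocks every backdoor path, so it is the unique smallest valid adjustment set.

{Industry, Tenure}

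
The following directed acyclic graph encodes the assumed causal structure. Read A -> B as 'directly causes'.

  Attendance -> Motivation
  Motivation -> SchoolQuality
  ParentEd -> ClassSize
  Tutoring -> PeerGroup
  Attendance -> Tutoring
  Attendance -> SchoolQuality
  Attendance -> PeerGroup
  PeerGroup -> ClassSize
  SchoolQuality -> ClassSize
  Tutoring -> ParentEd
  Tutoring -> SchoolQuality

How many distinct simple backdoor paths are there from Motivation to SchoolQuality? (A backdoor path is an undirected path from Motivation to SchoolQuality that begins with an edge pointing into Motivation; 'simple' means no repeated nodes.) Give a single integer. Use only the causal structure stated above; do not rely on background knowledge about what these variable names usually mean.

A backdoor path from Motivation to SchoolQuality is any simple undirected path whose first edge points into Motivation (i.e. leaves Motivation via a parent).
Parents of Motivation: {Attendance}.
Enumerating:
  P1: Motivation <- Attendance -> Tutoring -> ParentEd -> ClassSize <- SchoolQuality
  P2: Motivation <- Attendance -> Tutoring -> PeerGroup -> ClassSize <- SchoolQuality
  P3: Motivation <- Attendance -> Tutoring -> SchoolQuality
  P4: Motivation <- Attendance -> PeerGroup <- Tutoring -> ParentEd -> ClassSize <- SchoolQuality
  P5: Motivation <- Attendance -> PeerGroup <- Tutoring -> SchoolQuality
  P6: Motivation <- Attendance -> PeerGroup -> ClassSize <- ParentEd <- Tutoring -> SchoolQuality
  P7: Motivation <- Attendance -> PeerGroup -> ClassSize <- SchoolQuality
  P8: Motivation <- Attendance -> SchoolQuality
That exhausts the simple backdoor paths. Count: 8.

8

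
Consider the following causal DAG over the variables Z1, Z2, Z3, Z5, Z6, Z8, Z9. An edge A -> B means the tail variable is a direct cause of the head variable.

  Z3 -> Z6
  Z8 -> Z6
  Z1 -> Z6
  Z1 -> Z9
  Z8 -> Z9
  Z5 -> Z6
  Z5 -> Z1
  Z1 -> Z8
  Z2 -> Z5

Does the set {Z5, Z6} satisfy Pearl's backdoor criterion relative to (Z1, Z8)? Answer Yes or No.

Backdoor paths from Z1 to Z8 (paths whose first edge points into Z1):
  P1: Z1 <- Z5 -> Z6 <- Z8
Condition 1 (no descendant of Z1 in the set): FAILS — Z6 is a descendant of Z1.
Condition 2 (every backdoor path blocked by {Z5, Z6}):
  P1: blocked at fork node Z5 ∈ conditioning set.
{Z5, Z6} does not satisfy the backdoor criterion.

No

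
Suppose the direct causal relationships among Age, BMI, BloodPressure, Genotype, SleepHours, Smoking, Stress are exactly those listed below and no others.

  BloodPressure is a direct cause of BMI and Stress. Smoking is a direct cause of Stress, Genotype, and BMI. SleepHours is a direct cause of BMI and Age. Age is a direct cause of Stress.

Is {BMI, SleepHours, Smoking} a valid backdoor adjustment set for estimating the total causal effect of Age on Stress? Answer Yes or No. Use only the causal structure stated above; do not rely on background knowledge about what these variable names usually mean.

Yes

Backdoor paths from Age to Stress (paths whose first edge points into Age):
  P1: Age <- SleepHours -> BMI <- Smoking -> Stress
  P2: Age <- SleepHours -> BMI <- BloodPressure -> Stress
Condition 1 (no descendant of Age in the set): holds — descendants of Age are {Stress}; none are in {BMI, SleepHours, Smoking}.
Condition 2 (every backdoor path blocked by {BMI, SleepHours, Smoking}):
  P1: blocked at fork node SleepHours ∈ conditioning set.
  P2: blocked at fork node SleepHours ∈ conditioning set.
{BMI, SleepHours, Smoking} satisfies the backdoor criterion.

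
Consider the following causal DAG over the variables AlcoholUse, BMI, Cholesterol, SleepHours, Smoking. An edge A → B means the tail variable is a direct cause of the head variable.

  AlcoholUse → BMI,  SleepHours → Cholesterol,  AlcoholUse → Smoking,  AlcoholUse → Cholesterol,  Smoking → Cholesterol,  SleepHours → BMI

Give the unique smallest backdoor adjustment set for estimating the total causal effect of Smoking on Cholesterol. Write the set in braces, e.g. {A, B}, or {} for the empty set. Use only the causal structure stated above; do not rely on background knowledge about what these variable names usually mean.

{AlcoholUse}

Variables eligible for adjustment (non-descendants of Smoking, excluding Smoking and Cholesterol): {AlcoholUse, BMI, SleepHours}.
Backdoor paths from Smoking to Cholesterol:
  P1: Smoking <- AlcoholUse -> BMI <- SleepHours -> Cholesterol
  P2: Smoking <- AlcoholUse -> Cholesterol
The empty set is not sufficient: P2 (Smoking <- AlcoholUse -> Cholesterol) has no collider blocking it and no conditioned non-collider, so it is open.
Try {AlcoholUse}:
  P1: blocked at fork node AlcoholUse ∈ conditioning set.
  P2: blocked at fork node AlcoholUse ∈ conditioning set.
{AlcoholUse} contains no descendant of Smoking and blocks every backdoor path.
No other singleton works — e.g. {SleepHours} leaves P2 open — so {AlcoholUse} is the unique smallest valid adjustment set.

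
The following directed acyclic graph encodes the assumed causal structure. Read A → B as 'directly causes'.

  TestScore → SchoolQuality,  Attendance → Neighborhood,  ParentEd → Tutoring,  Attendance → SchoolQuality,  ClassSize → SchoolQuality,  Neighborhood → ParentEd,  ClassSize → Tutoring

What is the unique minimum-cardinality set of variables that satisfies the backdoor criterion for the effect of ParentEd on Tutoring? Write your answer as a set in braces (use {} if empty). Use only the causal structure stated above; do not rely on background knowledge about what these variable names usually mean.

{}

Variables eligible for adjustment (non-descendants of ParentEd, excluding ParentEd and Tutoring): {Attendance, ClassSize, Neighborhood, SchoolQuality, TestScore}.
Backdoor paths from ParentEd to Tutoring:
  P1: ParentEd <- Neighborhood <- Attendance -> SchoolQuality <- ClassSize -> Tutoring
Each backdoor path contains an unconditioned collider, so every path is already blocked with the empty conditioning set:
  P1: blocked at collider SchoolQuality (neither it nor any descendant is in the conditioning set).
The empty set is therefore the unique smallest valid set.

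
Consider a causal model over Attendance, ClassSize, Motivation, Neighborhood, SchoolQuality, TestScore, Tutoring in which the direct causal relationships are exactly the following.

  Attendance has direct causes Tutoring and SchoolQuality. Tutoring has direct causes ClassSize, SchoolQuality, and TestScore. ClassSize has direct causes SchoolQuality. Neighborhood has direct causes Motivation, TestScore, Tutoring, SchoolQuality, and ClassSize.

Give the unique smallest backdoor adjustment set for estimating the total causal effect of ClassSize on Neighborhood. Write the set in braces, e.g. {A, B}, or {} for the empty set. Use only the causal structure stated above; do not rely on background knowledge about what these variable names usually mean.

Variables eligible for adjustment (non-descendants of ClassSize, excluding ClassSize and Neighborhood): {Motivation, SchoolQuality, TestScore}.
Backdoor paths from ClassSize to Neighborhood:
  P1: ClassSize <- SchoolQuality -> Tutoring <- TestScore -> Neighborhood
  P2: ClassSize <- SchoolQuality -> Tutoring -> Neighborhood
  P3: ClassSize <- SchoolQuality -> Neighborhood
  P4: ClassSize <- SchoolQuality -> Attendance <- Tutoring <- TestScore -> Neighborhood
  P5: ClassSize <- SchoolQuality -> Attendance <- Tutoring -> Neighborhood
The empty set is not sufficient: P2 (ClassSize <- SchoolQuality -> Tutoring -> Neighborhood) has no collider blocking it and no conditioned non-collider, so it is open.
Try {SchoolQuality}:
  P1: blocked at fork node SchoolQuality ∈ conditioning set.
  P2: blocked at fork node SchoolQuality ∈ conditioning set.
  P3: blocked at fork node SchoolQuality ∈ conditioning set.
  P4: blocked at fork node SchoolQuality ∈ conditioning set.
  P5: blocked at fork node SchoolQuality ∈ conditioning set.
{SchoolQuality} contains no descendant of ClassSize and blocks every backdoor path.
No other singleton works — e.g. {Motivation} leaves P2 open — so {SchoolQuality} is the unique smallest valid adjustment set.

{SchoolQuality}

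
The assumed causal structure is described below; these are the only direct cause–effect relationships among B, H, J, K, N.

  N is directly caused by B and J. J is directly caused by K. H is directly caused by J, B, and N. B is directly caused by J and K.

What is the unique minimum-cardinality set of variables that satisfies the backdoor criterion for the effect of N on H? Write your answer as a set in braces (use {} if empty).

Variables eligible for adjustment (non-descendants of N, excluding N and H): {B, J, K}.
Backdoor paths from N to H:
  P1: N <- J <- K -> B -> H
  P2: N <- J -> B -> H
  P3: N <- J -> H
  P4: N <- B <- K -> J -> H
  P5: N <- B <- J -> H
  P6: N <- B -> H
The empty set is not sufficient: P1 (N <- J <- K -> B -> H) has no collider blocking it and no conditioned non-collider, so it is open.
Try {B, J}:
  P1: blocked at chain node J ∈ conditioning set.
  P2: blocked at fork node J ∈ conditioning set.
  P3: blocked at fork node J ∈ conditioning set.
  P4: blocked at chain node B ∈ conditioning set.
  P5: blocked at chain node B ∈ conditioning set.
  P6: blocked at fork node B ∈ conditioning set.
{B, J} contains no descendant of N and blocks every backdoor path.
Every element of {B, J} is needed (dropping B leaves P6 open; dropping J leaves P3 open), so no proper subset is valid.
Among all size-2 subsets of the eligible variables, only {B, J} blocks every backdoor path, so it is the unique smallest valid adjustment set.

{B, J}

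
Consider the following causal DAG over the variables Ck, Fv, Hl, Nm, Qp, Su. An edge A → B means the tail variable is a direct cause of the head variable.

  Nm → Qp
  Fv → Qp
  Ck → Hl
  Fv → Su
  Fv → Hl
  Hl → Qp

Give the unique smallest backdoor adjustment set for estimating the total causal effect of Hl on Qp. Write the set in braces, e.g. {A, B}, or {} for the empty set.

{Fv}

Variables eligible for adjustment (non-descendants of Hl, excluding Hl and Qp): {Ck, Fv, Nm, Su}.
Backdoor paths from Hl to Qp:
  P1: Hl <- Fv -> Qp
The empty set is not sufficient: P1 (Hl <- Fv -> Qp) has no collider blocking it and no conditioned non-collider, so it is open.
Try {Fv}:
  P1: blocked at fork node Fv ∈ conditioning set.
{Fv} contains no descendant of Hl and blocks every backdoor path.
No other singleton works — e.g. {Ck} leaves P1 open — so {Fv} is the unique smallest valid adjustment set.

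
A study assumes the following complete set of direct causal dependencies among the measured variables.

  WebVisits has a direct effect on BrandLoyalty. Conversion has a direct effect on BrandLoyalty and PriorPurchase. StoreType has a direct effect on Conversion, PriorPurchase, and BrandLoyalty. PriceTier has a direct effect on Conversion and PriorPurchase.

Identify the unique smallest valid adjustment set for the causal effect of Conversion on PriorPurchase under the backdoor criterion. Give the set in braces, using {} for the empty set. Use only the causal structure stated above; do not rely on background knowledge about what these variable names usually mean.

{PriceTier, StoreType}

Variables eligible for adjustment (non-descendants of Conversion, excluding Conversion and PriorPurchase): {PriceTier, StoreType, WebVisits}.
Backdoor paths from Conversion to PriorPurchase:
  P1: Conversion <- PriceTier -> PriorPurchase
  P2: Conversion <- StoreType -> PriorPurchase
The empty set is not sufficient: P1 (Conversion <- PriceTier -> PriorPurchase) has no collider blocking it and no conditioned non-collider, so it is open.
Try {PriceTier, StoreType}:
  P1: blocked at fork node PriceTier ∈ conditioning set.
  P2: blocked at fork node StoreType ∈ conditioning set.
{PriceTier, StoreType} contains no descendant of Conversion and blocks every backdoor path.
Every element of {PriceTier, StoreType} is needed (dropping PriceTier leaves P1 open; dropping StoreType leaves P2 open), so no proper subset is valid.
Among all size-2 subsets of the eligible variables, only {PriceTier, StoreType} blocks every backdoor path, so it is the unique smallest valid adjustment set.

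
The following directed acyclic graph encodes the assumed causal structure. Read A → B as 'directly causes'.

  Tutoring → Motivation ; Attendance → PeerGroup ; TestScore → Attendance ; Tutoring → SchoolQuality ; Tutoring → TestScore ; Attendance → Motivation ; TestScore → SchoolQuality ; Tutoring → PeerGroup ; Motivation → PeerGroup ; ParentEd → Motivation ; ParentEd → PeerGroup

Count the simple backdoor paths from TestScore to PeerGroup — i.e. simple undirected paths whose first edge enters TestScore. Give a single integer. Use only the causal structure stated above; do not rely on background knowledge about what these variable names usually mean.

A backdoor path from TestScore to PeerGroup is any simple undirected path whose first edge points into TestScore (i.e. leaves TestScore via a parent).
Parents of TestScore: {Tutoring}.
Enumerating:
  P1: TestScore <- Tutoring -> Motivation <- Attendance -> PeerGroup
  P2: TestScore <- Tutoring -> Motivation <- ParentEd -> PeerGroup
  P3: TestScore <- Tutoring -> Motivation -> PeerGroup
  P4: TestScore <- Tutoring -> PeerGroup
That exhausts the simple backdoor paths. Count: 4.

4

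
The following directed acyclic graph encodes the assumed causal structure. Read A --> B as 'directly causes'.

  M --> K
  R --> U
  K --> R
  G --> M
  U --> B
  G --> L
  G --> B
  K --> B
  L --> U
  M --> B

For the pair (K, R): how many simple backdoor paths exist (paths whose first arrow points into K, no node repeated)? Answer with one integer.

A backdoor path from K to R is any simple undirected path whose first edge points into K (i.e. leaves K via a parent).
Parents of K: {M}.
Enumerating:
  P1: K <- M <- G -> L -> U <- R
  P2: K <- M <- G -> B <- U <- R
  P3: K <- M -> B <- G -> L -> U <- R
  P4: K <- M -> B <- U <- R
That exhausts the simple backdoor paths. Count: 4.

4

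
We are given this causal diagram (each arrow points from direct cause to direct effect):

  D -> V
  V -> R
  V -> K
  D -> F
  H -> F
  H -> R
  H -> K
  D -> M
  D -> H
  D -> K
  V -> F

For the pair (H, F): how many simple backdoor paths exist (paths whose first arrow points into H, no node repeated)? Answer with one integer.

3

A backdoor path from H to F is any simple undirected path whose first edge points into H (i.e. leaves H via a parent).
Parents of H: {D}.
Enumerating:
  P1: H <- D -> V -> F
  P2: H <- D -> F
  P3: H <- D -> K <- V -> F
That exhausts the simple backdoor paths. Count: 3.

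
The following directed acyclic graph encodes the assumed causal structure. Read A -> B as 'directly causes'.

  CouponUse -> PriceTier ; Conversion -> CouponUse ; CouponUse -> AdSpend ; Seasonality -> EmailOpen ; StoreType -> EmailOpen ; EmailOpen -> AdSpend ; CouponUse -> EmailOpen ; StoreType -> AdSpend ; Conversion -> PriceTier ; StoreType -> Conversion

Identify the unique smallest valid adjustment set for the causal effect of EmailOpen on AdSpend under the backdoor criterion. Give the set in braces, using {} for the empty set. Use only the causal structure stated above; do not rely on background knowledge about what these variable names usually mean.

Variables eligible for adjustment (non-descendants of EmailOpen, excluding EmailOpen and AdSpend): {Conversion, CouponUse, PriceTier, Seasonality, StoreType}.
Backdoor paths from EmailOpen to AdSpend:
  P1: EmailOpen <- StoreType -> Conversion -> CouponUse -> AdSpend
  P2: EmailOpen <- StoreType -> Conversion -> PriceTier <- CouponUse -> AdSpend
  P3: EmailOpen <- StoreType -> AdSpend
  P4: EmailOpen <- CouponUse <- Conversion <- StoreType -> AdSpend
  P5: EmailOpen <- CouponUse -> PriceTier <- Conversion <- StoreType -> AdSpend
  P6: EmailOpen <- CouponUse -> AdSpend
The empty set is not sufficient: P1 (EmailOpen <- StoreType -> Conversion -> CouponUse -> AdSpend) has no collider blocking it and no conditioned non-collider, so it is open.
Try {CouponUse, StoreType}:
  P1: blocked at fork node StoreType ∈ conditioning set.
  P2: blocked at fork node StoreType ∈ conditioning set.
  P3: blocked at fork node StoreType ∈ conditioning set.
  P4: blocked at chain node CouponUse ∈ conditioning set.
  P5: blocked at fork node CouponUse ∈ conditioning set.
  P6: blocked at fork node CouponUse ∈ conditioning set.
{CouponUse, StoreType} contains no descendant of EmailOpen and blocks every backdoor path.
Every element of {CouponUse, StoreType} is needed (dropping CouponUse leaves P6 open; dropping StoreType leaves P3 open), so no proper subset is valid.
Among all size-2 subsets of the eligible variables, only {CouponUse, StoreType} blocks every backdoor path, so it is the unique smallest valid adjustment set.

{CouponUse, StoreType}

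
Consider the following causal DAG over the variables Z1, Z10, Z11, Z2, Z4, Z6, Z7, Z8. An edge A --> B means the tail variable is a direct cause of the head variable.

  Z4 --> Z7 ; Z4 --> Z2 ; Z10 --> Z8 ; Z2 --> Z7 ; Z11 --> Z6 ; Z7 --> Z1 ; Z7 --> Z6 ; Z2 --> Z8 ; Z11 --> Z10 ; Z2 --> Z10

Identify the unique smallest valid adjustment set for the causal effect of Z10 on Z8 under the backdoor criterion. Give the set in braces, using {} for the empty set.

Variables eligible for adjustment (non-descendants of Z10, excluding Z10 and Z8): {Z1, Z11, Z2, Z4, Z6, Z7}.
Backdoor paths from Z10 to Z8:
  P1: Z10 <- Z2 -> Z8
  P2: Z10 <- Z11 -> Z6 <- Z7 <- Z4 -> Z2 -> Z8
  P3: Z10 <- Z11 -> Z6 <- Z7 <- Z2 -> Z8
The empty set is not sufficient: P1 (Z10 <- Z2 -> Z8) has no collider blocking it and no conditioned non-collider, so it is open.
Try {Z2}:
  P1: blocked at fork node Z2 ∈ conditioning set.
  P2: blocked at collider Z6 (neither it nor any descendant is in the conditioning set).
  P3: blocked at collider Z6 (neither it nor any descendant is in the conditioning set).
{Z2} contains no descendant of Z10 and blocks every backdoor path.
No other singleton works — e.g. {Z4} leaves P1 open — so {Z2} is the unique smallest valid adjustment set.

{Z2}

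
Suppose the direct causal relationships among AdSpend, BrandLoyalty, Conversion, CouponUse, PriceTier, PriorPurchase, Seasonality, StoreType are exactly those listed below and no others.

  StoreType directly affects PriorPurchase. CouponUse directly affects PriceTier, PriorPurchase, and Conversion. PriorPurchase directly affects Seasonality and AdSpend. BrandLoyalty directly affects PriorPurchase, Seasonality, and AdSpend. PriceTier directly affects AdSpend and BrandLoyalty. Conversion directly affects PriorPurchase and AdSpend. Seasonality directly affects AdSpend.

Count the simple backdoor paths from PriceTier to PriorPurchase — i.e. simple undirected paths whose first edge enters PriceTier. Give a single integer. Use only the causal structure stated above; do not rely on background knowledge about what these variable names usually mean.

A backdoor path from PriceTier to PriorPurchase is any simple undirected path whose first edge points into PriceTier (i.e. leaves PriceTier via a parent).
Parents of PriceTier: {CouponUse}.
Enumerating:
  P1: PriceTier <- CouponUse -> Conversion -> PriorPurchase
  P2: PriceTier <- CouponUse -> Conversion -> AdSpend <- BrandLoyalty -> PriorPurchase
  P3: PriceTier <- CouponUse -> Conversion -> AdSpend <- BrandLoyalty -> Seasonality <- PriorPurchase
  P4: PriceTier <- CouponUse -> Conversion -> AdSpend <- PriorPurchase
  P5: PriceTier <- CouponUse -> Conversion -> AdSpend <- Seasonality <- BrandLoyalty -> PriorPurchase
  P6: PriceTier <- CouponUse -> Conversion -> AdSpend <- Seasonality <- PriorPurchase
  P7: PriceTier <- CouponUse -> PriorPurchase
That exhausts the simple backdoor paths. Count: 7.

7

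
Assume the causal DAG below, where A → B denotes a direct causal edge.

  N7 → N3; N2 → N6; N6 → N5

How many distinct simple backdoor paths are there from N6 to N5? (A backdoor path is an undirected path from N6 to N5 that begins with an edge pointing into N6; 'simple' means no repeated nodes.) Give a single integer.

0

A backdoor path from N6 to N5 is any simple undirected path whose first edge points into N6 (i.e. leaves N6 via a parent).
Parents of N6: {N2}.
No simple path from any parent of N6 reaches N5 without revisiting N6, so there are no backdoor paths.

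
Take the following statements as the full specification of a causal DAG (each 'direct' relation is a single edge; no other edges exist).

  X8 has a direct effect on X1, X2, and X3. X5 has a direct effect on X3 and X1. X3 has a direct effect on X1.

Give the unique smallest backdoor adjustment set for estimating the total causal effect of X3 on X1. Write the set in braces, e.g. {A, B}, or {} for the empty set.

{X5, X8}

Variables eligible for adjustment (non-descendants of X3, excluding X3 and X1): {X2, X5, X8}.
Backdoor paths from X3 to X1:
  P1: X3 <- X8 -> X1
  P2: X3 <- X5 -> X1
The empty set is not sufficient: P1 (X3 <- X8 -> X1) has no collider blocking it and no conditioned non-collider, so it is open.
Try {X5, X8}:
  P1: blocked at fork node X8 ∈ conditioning set.
  P2: blocked at fork node X5 ∈ conditioning set.
{X5, X8} contains no descendant of X3 and blocks every backdoor path.
Every element of {X5, X8} is needed (dropping X5 leaves P2 open; dropping X8 leaves P1 open), so no proper subset is valid.
Among all size-2 subsets of the eligible variables, only {X5, X8} blocks every backdoor path, so it is the unique smallest valid adjustment set.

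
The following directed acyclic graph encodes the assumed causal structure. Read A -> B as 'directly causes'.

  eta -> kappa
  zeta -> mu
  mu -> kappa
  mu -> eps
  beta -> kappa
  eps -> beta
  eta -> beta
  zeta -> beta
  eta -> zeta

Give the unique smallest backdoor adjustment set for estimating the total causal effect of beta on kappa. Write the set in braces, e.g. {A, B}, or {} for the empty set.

Variables eligible for adjustment (non-descendants of beta, excluding beta and kappa): {eps, eta, mu, zeta}.
Backdoor paths from beta to kappa:
  P1: beta <- eta -> zeta -> mu -> kappa
  P2: beta <- eta -> kappa
  P3: beta <- zeta <- eta -> kappa
  P4: beta <- zeta -> mu -> kappa
  P5: beta <- eps <- mu <- zeta <- eta -> kappa
  P6: beta <- eps <- mu -> kappa
The empty set is not sufficient: P1 (beta <- eta -> zeta -> mu -> kappa) has no collider blocking it and no conditioned non-collider, so it is open.
Try {eta, mu}:
  P1: blocked at fork node eta ∈ conditioning set.
  P2: blocked at fork node eta ∈ conditioning set.
  P3: blocked at fork node eta ∈ conditioning set.
  P4: blocked at chain node mu ∈ conditioning set.
  P5: blocked at chain node mu ∈ conditioning set.
  P6: blocked at fork node mu ∈ conditioning set.
{eta, mu} contains no descendant of beta and blocks every backdoor path.
Every element of {eta, mu} is needed (dropping eta leaves P2 open; dropping mu leaves P4 open), so no proper subset is valid.
Among all size-2 subsets of the eligible variables, only {eta, mu} blocks every backdoor path, so it is the unique smallest valid adjustment set.

{eta, mu}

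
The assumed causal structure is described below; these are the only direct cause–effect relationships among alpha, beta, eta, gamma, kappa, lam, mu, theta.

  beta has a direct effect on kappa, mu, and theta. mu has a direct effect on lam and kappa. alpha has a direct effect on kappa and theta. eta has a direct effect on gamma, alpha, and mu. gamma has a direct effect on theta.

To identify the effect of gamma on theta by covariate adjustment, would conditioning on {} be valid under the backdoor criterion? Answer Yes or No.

No

Backdoor paths from gamma to theta (paths whose first edge points into gamma):
  P1: gamma <- eta -> mu <- beta -> theta
  P2: gamma <- eta -> mu <- beta -> kappa <- alpha -> theta
  P3: gamma <- eta -> mu -> kappa <- beta -> theta
  P4: gamma <- eta -> mu -> kappa <- alpha -> theta
  P5: gamma <- eta -> alpha -> theta
  P6: gamma <- eta -> alpha -> kappa <- beta -> theta
  P7: gamma <- eta -> alpha -> kappa <- mu <- beta -> theta
Condition 1 (no descendant of gamma in the set): holds — descendants of gamma are {theta}; none are in {}.
Condition 2 (every backdoor path blocked by {}):
  P1: blocked at collider mu (neither it nor any descendant is in the conditioning set).
  P2: blocked at collider mu (neither it nor any descendant is in the conditioning set).
  P3: blocked at collider kappa (neither it nor any descendant is in the conditioning set).
  P4: blocked at collider kappa (neither it nor any descendant is in the conditioning set).
  P5: open — no interior node is in the conditioning set.
  P6: blocked at collider kappa (neither it nor any descendant is in the conditioning set).
  P7: blocked at collider kappa (neither it nor any descendant is in the conditioning set).
{} does not satisfy the backdoor criterion.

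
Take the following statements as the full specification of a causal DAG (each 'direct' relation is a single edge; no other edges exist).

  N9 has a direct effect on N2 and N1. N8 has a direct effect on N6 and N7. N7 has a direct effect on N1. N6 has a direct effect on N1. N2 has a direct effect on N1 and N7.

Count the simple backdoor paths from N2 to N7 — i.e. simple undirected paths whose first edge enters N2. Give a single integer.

2

A backdoor path from N2 to N7 is any simple undirected path whose first edge points into N2 (i.e. leaves N2 via a parent).
Parents of N2: {N9}.
Enumerating:
  P1: N2 <- N9 -> N1 <- N7
  P2: N2 <- N9 -> N1 <- N6 <- N8 -> N7
That exhausts the simple backdoor paths. Count: 2.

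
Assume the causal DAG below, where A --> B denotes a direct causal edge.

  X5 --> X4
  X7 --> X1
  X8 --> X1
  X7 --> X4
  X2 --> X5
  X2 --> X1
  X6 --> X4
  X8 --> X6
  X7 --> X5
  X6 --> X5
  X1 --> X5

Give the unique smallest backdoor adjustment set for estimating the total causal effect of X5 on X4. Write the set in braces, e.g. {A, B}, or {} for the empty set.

{X6, X7}

Variables eligible for adjustment (non-descendants of X5, excluding X5 and X4): {X1, X2, X6, X7, X8}.
Backdoor paths from X5 to X4:
  P1: X5 <- X6 <- X8 -> X1 <- X7 -> X4
  P2: X5 <- X6 -> X4
  P3: X5 <- X7 -> X1 <- X8 -> X6 -> X4
  P4: X5 <- X7 -> X4
  P5: X5 <- X2 -> X1 <- X8 -> X6 -> X4
  P6: X5 <- X2 -> X1 <- X7 -> X4
  P7: X5 <- X1 <- X8 -> X6 -> X4
  P8: X5 <- X1 <- X7 -> X4
The empty set is not sufficient: P2 (X5 <- X6 -> X4) has no collider blocking it and no conditioned non-collider, so it is open.
Try {X6, X7}:
  P1: blocked at chain node X6 ∈ conditioning set.
  P2: blocked at fork node X6 ∈ conditioning set.
  P3: blocked at fork node X7 ∈ conditioning set.
  P4: blocked at fork node X7 ∈ conditioning set.
  P5: blocked at collider X1 (neither it nor any descendant is in the conditioning set).
  P6: blocked at collider X1 (neither it nor any descendant is in the conditioning set).
  P7: blocked at chain node X6 ∈ conditioning set.
  P8: blocked at fork node X7 ∈ conditioning set.
{X6, X7} contains no descendant of X5 and blocks every backdoor path.
Every element of {X6, X7} is needed (dropping X6 leaves P2 open; dropping X7 leaves P4 open), so no proper subset is valid.
Among all size-2 subsets of the eligible variables, only {X6, X7} blocks every backdoor path, so it is the unique smallest valid adjustment set.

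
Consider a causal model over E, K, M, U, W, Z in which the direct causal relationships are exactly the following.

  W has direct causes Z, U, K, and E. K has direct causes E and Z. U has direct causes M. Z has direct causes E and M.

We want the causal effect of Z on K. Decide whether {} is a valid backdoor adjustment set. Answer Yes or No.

No

Backdoor paths from Z to K (paths whose first edge points into Z):
  P1: Z <- E -> K
  P2: Z <- E -> W <- K
  P3: Z <- M -> U -> W <- E -> K
  P4: Z <- M -> U -> W <- K
Condition 1 (no descendant of Z in the set): holds — descendants of Z are {K, W}; none are in {}.
Condition 2 (every backdoor path blocked by {}):
  P1: open — no interior node is in the conditioning set.
  P2: blocked at collider W (neither it nor any descendant is in the conditioning set).
  P3: blocked at collider W (neither it nor any descendant is in the conditioning set).
  P4: blocked at collider W (neither it nor any descendant is in the conditioning set).
{} does not satisfy the backdoor criterion.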